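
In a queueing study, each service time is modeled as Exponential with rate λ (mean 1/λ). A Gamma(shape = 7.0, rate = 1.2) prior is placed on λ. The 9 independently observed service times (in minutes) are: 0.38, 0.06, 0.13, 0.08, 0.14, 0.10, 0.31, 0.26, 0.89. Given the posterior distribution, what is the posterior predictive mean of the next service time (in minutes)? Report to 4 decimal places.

With a Gamma(shape α, rate β) prior on the exponential rate λ, the posterior after n observations with total T = Σxᵢ is Gamma(α+n, β+T).
Sum of observations T = 2.35 minutes; n = 9.
Posterior: Gamma(7.0+9, 1.2+2.35) = Gamma(16.0, 3.55).
The predictive distribution for the next observation is Lomax; its mean is β/(α−1) = 3.55/15.0 = 0.2367.

0.2367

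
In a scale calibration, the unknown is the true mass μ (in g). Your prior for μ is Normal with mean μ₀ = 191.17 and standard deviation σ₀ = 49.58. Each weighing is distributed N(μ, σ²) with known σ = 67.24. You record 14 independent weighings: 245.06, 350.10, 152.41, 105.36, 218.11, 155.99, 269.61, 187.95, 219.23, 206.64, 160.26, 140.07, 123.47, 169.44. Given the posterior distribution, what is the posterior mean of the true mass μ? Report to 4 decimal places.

For Normal data with known variance σ², a Normal(μ₀, σ₀²) prior on μ is conjugate. Posterior precision = 1/σ₀² + n/σ²; posterior mean is the precision-weighted average of μ₀ and x̄.
Σxᵢ = 245.06 + 350.10 + 152.41 + 105.36 + 218.11 + 155.99 + 269.61 + 187.95 + 219.23 + 206.64 + 160.26 + 140.07 + 123.47 + 169.44 = 2703.7, so n·x̄ = 2703.7.
σ₀² = 49.58² = 2458.1764, σ² = 67.24² = 4521.2176; σ² + n·σ₀² = 4521.2176 + 14·2458.1764 = 38935.6872.
Posterior mean = (μ₀/σ₀² + n·x̄/σ²)/(1/σ₀² + n/σ²) = (σ²·μ₀ + σ₀²·n·x̄)/(σ² + n·σ₀²) = (4521.2176·191.17 + 2458.1764·2703.7)/38935.6872 = 7510492.701272/38935.6872 = 192.8948.

192.8948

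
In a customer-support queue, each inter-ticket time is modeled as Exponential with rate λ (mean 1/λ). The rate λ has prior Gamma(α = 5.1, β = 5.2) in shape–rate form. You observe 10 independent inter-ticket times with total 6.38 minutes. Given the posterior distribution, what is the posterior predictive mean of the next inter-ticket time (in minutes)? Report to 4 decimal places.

With a Gamma(shape α, rate β) prior on the exponential rate λ, the posterior after n observations with total T = Σxᵢ is Gamma(α+n, β+T).
Posterior: Gamma(5.1+10, 5.2+6.38) = Gamma(15.1, 11.58).
The predictive distribution for the next observation is Lomax; its mean is β/(α−1) = 11.58/14.1 = 0.8213.

0.8213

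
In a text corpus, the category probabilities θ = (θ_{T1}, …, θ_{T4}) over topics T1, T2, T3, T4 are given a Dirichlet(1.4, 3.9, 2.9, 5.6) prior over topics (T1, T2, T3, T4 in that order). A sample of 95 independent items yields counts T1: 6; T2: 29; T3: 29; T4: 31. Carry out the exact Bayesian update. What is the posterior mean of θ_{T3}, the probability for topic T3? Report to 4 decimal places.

0.2932

The Dirichlet prior is conjugate to the Multinomial likelihood: each posterior αⱼ = prior αⱼ + observed count nⱼ.
Posterior concentration: (7.4, 32.9, 31.9, 36.6), total = 108.8.
E[θ_{T3}|data] = α_{T3}/Σα = 31.9/108.8 = 0.2932.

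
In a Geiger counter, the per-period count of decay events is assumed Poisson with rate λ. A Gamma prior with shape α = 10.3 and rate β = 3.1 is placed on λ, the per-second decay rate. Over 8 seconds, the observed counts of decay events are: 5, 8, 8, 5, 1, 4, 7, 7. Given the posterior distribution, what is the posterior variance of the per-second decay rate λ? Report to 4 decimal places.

0.4488

With a Gamma(shape α, rate β) prior, the Poisson likelihood is conjugate: the posterior is Gamma(α + ΣXᵢ, β + n).
Sum of counts S = 45 over n = 8 seconds.
Posterior: Gamma(α+S, β+n) = Gamma(10.3+45, 3.1+8) = Gamma(55.3, 11.1).
Var = α/β² = 55.3/11.1² = 0.4488.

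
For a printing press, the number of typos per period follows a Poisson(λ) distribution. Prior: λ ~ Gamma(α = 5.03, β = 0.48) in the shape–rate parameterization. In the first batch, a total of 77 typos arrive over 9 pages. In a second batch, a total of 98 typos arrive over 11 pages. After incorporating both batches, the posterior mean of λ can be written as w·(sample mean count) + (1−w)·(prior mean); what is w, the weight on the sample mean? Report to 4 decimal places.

0.9766

With a Gamma(shape α, rate β) prior, the Poisson likelihood is conjugate: the posterior is Gamma(α + ΣXᵢ, β + n).
Total number of pages: n = 9 + 11 = 20.
Posterior mean = (α₀+S)/(β₀+n) = [n/(β₀+n)]·(S/n) + [β₀/(β₀+n)]·(α₀/β₀), so only n and β₀ enter the weight.
Weight on data w = n/(β₀+n) = 20/(0.48+20) = 20/20.48 = 0.9766.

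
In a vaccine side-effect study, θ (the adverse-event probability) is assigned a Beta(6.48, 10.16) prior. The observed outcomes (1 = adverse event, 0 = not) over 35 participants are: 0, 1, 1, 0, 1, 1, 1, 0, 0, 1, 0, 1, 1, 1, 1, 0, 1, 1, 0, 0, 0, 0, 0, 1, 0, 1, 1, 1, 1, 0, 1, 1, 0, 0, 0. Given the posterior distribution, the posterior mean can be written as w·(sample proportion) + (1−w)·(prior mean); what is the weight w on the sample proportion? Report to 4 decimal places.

The Beta prior is conjugate to a Binomial/Bernoulli likelihood; the update adds successes to α and failures to β.
Posterior mean = (α₀+k)/(α₀+β₀+n) = [n/(α₀+β₀+n)]·(k/n) + [(α₀+β₀)/(α₀+β₀+n)]·α₀/(α₀+β₀), so only n and the prior enter the weight.
The weight on the data is w = n/(α₀+β₀+n) = 35/(6.48+10.16+35) = 35/51.64 = 0.6778.

0.6778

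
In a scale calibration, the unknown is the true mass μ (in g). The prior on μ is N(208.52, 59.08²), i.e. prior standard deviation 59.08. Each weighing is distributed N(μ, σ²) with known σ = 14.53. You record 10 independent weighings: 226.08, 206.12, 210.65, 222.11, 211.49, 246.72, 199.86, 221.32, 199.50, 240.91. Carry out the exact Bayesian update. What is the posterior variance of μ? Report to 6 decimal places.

20.985161

For Normal data with known variance σ², a Normal(μ₀, σ₀²) prior on μ is conjugate. Posterior precision = 1/σ₀² + n/σ²; posterior mean is the precision-weighted average of μ₀ and x̄.
σ₀² = 59.08² = 3490.4464, σ² = 14.53² = 211.1209; σ² + n·σ₀² = 211.1209 + 10·3490.4464 = 35115.5849.
Posterior precision = 1/σ₀² + n/σ² = 1/3490.4464 + 10/211.1209 = (σ² + n·σ₀²)/(σ₀²σ²) = 35115.5849/(3490.4464·211.1209); posterior variance σₙ² = σ₀²σ²/(σ² + n·σ₀²) = 3490.4464·211.1209/35115.5849 = 20.985161.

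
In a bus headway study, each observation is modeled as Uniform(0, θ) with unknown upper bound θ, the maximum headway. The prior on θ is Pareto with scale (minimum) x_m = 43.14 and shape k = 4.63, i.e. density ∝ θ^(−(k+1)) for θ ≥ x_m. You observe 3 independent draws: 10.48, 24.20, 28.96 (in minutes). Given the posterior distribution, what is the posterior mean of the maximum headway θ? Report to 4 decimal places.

49.6468

A Pareto(scale x_m, shape k) prior on the upper bound θ of Uniform(0, θ) is conjugate: posterior is Pareto(max(x_m, max xᵢ), k + n).
Sample maximum = 28.96; prior scale x_m = 43.14 → posterior scale = max = 43.14.
Posterior shape = 4.63 + 3 = 7.63.
E[θ|data] = k·x_m/(k−1) = 7.63·43.14/6.63 = 49.6468.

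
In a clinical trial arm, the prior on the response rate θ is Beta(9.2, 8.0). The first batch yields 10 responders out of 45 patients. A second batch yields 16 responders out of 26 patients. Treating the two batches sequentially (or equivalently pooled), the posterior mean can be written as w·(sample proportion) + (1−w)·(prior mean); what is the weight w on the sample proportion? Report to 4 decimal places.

The Beta prior is conjugate to a Binomial/Bernoulli likelihood; the update adds successes to α and failures to β.
Total number of patients: n = 45 + 26 = 71.
Posterior mean = (α₀+k)/(α₀+β₀+n) = [n/(α₀+β₀+n)]·(k/n) + [(α₀+β₀)/(α₀+β₀+n)]·α₀/(α₀+β₀), so only n and the prior enter the weight.
The weight on the data is w = n/(α₀+β₀+n) = 71/(9.2+8.0+71) = 71/88.2 = 0.8050.

0.8050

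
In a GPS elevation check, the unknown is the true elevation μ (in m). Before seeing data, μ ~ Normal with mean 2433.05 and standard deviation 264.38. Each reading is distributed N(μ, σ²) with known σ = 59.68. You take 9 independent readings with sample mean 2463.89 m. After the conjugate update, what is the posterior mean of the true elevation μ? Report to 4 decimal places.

2463.7164

For Normal data with known variance σ², a Normal(μ₀, σ₀²) prior on μ is conjugate. Posterior precision = 1/σ₀² + n/σ²; posterior mean is the precision-weighted average of μ₀ and x̄.
n·x̄ = 9·2463.89 = 22175.01.
σ₀² = 264.38² = 69896.7844, σ² = 59.68² = 3561.7024; σ² + n·σ₀² = 3561.7024 + 9·69896.7844 = 632632.762.
Posterior mean = (μ₀/σ₀² + n·x̄/σ²)/(1/σ₀² + n/σ²) = (σ²·μ₀ + σ₀²·n·x̄)/(σ² + n·σ₀²) = (3561.7024·2433.05 + 69896.7844·22175.01)/632632.762 = 1558627693.062164/632632.762 = 2463.7164.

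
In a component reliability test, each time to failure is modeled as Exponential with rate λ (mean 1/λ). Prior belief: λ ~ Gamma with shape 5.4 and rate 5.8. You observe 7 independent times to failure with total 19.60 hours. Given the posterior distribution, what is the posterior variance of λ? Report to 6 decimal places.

With a Gamma(shape α, rate β) prior on the exponential rate λ, the posterior after n observations with total T = Σxᵢ is Gamma(α+n, β+T).
Posterior: Gamma(5.4+7, 5.8+19.60) = Gamma(12.4, 25.40).
Var = α/β² = 0.019220.

0.019220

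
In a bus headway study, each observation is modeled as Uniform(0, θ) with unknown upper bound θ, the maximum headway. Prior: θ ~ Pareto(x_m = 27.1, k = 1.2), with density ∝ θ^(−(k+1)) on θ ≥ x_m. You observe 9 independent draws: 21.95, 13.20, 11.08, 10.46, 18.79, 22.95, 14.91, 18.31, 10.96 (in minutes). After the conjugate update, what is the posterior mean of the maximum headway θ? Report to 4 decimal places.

A Pareto(scale x_m, shape k) prior on the upper bound θ of Uniform(0, θ) is conjugate: posterior is Pareto(max(x_m, max xᵢ), k + n).
Sample maximum = 22.95; prior scale x_m = 27.1 → posterior scale = max = 27.10.
Posterior shape = 1.2 + 9 = 10.2.
E[θ|data] = k·x_m/(k−1) = 10.2·27.10/9.2 = 30.0457.

30.0457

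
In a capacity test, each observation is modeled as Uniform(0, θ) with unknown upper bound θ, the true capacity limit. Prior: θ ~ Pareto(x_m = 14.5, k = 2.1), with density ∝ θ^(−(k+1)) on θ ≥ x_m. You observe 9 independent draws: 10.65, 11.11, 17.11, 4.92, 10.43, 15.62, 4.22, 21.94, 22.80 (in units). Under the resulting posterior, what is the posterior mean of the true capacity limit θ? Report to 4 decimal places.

25.0574

A Pareto(scale x_m, shape k) prior on the upper bound θ of Uniform(0, θ) is conjugate: posterior is Pareto(max(x_m, max xᵢ), k + n).
Sample maximum = 22.80; prior scale x_m = 14.5 → posterior scale = max = 22.80.
Posterior shape = 2.1 + 9 = 11.1.
E[θ|data] = k·x_m/(k−1) = 11.1·22.80/10.1 = 25.0574.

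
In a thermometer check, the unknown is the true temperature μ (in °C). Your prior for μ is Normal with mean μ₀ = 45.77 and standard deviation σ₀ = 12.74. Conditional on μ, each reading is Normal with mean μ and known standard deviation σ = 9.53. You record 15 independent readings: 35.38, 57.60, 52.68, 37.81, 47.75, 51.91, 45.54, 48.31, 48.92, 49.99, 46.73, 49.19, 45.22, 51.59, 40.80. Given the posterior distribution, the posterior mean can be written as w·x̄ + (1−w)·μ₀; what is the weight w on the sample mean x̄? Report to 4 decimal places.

For Normal data with known variance σ², a Normal(μ₀, σ₀²) prior on μ is conjugate. Posterior precision = 1/σ₀² + n/σ²; posterior mean is the precision-weighted average of μ₀ and x̄.
σ₀² = 12.74² = 162.3076, σ² = 9.53² = 90.8209. Prior precision 1/σ₀² = 1/162.3076; data precision n/σ² = 15/90.8209.
w = (n/σ²)/(1/σ₀² + n/σ²) = n·σ₀²/(σ² + n·σ₀²) = 15·162.3076/(90.8209 + 15·162.3076) = 2434.614/2525.4349 = 0.9640.

0.9640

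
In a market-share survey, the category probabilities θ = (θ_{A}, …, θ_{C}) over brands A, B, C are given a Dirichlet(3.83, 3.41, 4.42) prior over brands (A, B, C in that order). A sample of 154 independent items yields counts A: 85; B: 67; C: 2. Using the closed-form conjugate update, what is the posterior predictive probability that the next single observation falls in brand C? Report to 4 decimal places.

0.0388

The Dirichlet prior is conjugate to the Multinomial likelihood: each posterior αⱼ = prior αⱼ + observed count nⱼ.
Posterior concentration: (88.83, 70.41, 6.42), total = 165.66.
P(next = C | data) = α_{C}/Σα = 0.0388.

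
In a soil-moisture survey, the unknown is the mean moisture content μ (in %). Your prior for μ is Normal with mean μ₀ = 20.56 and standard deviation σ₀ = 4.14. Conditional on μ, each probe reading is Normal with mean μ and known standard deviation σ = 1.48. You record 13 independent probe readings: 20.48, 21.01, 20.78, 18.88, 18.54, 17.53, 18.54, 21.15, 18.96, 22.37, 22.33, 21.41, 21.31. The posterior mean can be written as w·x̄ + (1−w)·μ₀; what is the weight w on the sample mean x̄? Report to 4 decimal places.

0.9903

For Normal data with known variance σ², a Normal(μ₀, σ₀²) prior on μ is conjugate. Posterior precision = 1/σ₀² + n/σ²; posterior mean is the precision-weighted average of μ₀ and x̄.
σ₀² = 4.14² = 17.1396, σ² = 1.48² = 2.1904. Prior precision 1/σ₀² = 1/17.1396; data precision n/σ² = 13/2.1904.
w = (n/σ²)/(1/σ₀² + n/σ²) = n·σ₀²/(σ² + n·σ₀²) = 13·17.1396/(2.1904 + 13·17.1396) = 222.8148/225.0052 = 0.9903.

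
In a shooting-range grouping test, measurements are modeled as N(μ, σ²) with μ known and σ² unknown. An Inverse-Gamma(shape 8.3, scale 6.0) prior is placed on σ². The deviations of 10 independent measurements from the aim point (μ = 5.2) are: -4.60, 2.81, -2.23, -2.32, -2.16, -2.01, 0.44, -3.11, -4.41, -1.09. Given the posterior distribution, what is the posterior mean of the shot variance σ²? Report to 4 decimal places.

With known mean μ and an Inverse-Gamma(α, β) prior on σ², the Normal likelihood is conjugate: posterior is Inv-Gamma(α + n/2, β + Σ(xᵢ−μ)²/2).
Σ(xᵢ−μ)² = (-4.60)² + (2.81)² + (-2.23)² + (-2.32)² + (-2.16)² + (-2.01)² + (0.44)² + (-3.11)² + (-4.41)² + (-1.09)² = 78.6190.
Posterior: Inv-Gamma(8.3 + 10/2, 6.0 + 78.6190/2) = Inv-Gamma(13.30, 45.30950).
E[σ²|data] = β/(α−1) = 45.30950/12.30 = 3.6837.

3.6837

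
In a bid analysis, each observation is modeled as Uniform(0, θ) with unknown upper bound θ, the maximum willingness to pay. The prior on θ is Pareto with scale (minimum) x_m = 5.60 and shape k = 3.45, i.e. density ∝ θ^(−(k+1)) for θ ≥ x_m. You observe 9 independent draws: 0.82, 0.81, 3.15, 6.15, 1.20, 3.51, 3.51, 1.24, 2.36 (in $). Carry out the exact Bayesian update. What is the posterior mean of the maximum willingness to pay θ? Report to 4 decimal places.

6.6871

A Pareto(scale x_m, shape k) prior on the upper bound θ of Uniform(0, θ) is conjugate: posterior is Pareto(max(x_m, max xᵢ), k + n).
Sample maximum = 6.15; prior scale x_m = 5.60 → posterior scale = max = 6.15.
Posterior shape = 3.45 + 9 = 12.45.
E[θ|data] = k·x_m/(k−1) = 12.45·6.15/11.45 = 6.6871.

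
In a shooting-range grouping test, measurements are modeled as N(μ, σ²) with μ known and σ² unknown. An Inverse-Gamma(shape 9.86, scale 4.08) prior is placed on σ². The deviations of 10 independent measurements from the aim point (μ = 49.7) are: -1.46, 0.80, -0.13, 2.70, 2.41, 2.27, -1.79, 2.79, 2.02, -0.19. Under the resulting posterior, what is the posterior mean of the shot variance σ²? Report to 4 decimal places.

With known mean μ and an Inverse-Gamma(α, β) prior on σ², the Normal likelihood is conjugate: posterior is Inv-Gamma(α + n/2, β + Σ(xᵢ−μ)²/2).
Σ(xᵢ−μ)² = (-1.46)² + (0.80)² + (-0.13)² + (2.70)² + (2.41)² + (2.27)² + (-1.79)² + (2.79)² + (2.02)² + (-0.19)² = 36.1442.
Posterior: Inv-Gamma(9.86 + 10/2, 4.08 + 36.1442/2) = Inv-Gamma(14.86, 22.15210).
E[σ²|data] = β/(α−1) = 22.15210/13.86 = 1.5983.

1.5983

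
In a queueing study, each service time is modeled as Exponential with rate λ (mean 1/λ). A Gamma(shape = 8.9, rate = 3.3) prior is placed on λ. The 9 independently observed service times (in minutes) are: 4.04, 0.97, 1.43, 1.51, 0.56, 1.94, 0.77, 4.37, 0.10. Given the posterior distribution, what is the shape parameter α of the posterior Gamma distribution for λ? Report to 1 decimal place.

17.9

With a Gamma(shape α, rate β) prior on the exponential rate λ, the posterior after n observations with total T = Σxᵢ is Gamma(α+n, β+T).
Sum of observations T = 15.69 minutes; n = 9.
Posterior: Gamma(8.9+9, 3.3+15.69) = Gamma(17.9, 18.99).
Posterior α = 17.9.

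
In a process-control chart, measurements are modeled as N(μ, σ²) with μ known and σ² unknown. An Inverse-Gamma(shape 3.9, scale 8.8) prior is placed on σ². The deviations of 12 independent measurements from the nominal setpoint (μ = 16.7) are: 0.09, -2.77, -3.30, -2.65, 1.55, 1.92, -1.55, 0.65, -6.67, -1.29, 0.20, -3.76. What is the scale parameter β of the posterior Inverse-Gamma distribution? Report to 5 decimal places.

With known mean μ and an Inverse-Gamma(α, β) prior on σ², the Normal likelihood is conjugate: posterior is Inv-Gamma(α + n/2, β + Σ(xᵢ−μ)²/2).
Σ(xᵢ−μ)² = (0.09)² + (-2.77)² + (-3.30)² + (-2.65)² + (1.55)² + (1.92)² + (-1.55)² + (0.65)² + (-6.67)² + (-1.29)² + (0.20)² + (-3.76)² = 94.8380.
Posterior: Inv-Gamma(3.9 + 12/2, 8.8 + 94.8380/2) = Inv-Gamma(9.90, 56.21900).
Posterior β = 56.21900.

56.21900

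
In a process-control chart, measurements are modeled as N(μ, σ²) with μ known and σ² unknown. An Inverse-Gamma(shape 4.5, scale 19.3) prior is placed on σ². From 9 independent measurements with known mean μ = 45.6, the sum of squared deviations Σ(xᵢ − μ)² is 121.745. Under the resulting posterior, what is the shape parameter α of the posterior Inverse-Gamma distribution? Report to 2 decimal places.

9.00

With known mean μ and an Inverse-Gamma(α, β) prior on σ², the Normal likelihood is conjugate: posterior is Inv-Gamma(α + n/2, β + Σ(xᵢ−μ)²/2).
Posterior: Inv-Gamma(4.5 + 9/2, 19.3 + 121.745/2) = Inv-Gamma(9.00, 80.1725).
Posterior α = 9.00.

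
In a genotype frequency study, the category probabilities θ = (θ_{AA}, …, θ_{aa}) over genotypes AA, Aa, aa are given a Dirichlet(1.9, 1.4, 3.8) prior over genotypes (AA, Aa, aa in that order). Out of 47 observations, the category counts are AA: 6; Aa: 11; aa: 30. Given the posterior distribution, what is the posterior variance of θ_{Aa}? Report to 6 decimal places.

0.003206

The Dirichlet prior is conjugate to the Multinomial likelihood: each posterior αⱼ = prior αⱼ + observed count nⱼ.
Posterior concentration: (7.9, 12.4, 33.8), total = 54.1.
Var[θ_j] = α_j(Σα−α_j)/((Σα)²(Σα+1)) = 12.4·41.7/(54.1²·55.1) = 0.003206.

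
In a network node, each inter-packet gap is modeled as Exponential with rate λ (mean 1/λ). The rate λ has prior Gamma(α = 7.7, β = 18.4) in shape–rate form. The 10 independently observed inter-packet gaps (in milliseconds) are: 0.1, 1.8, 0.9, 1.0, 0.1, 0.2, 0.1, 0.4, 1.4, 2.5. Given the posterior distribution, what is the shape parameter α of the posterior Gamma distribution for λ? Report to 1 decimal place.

With a Gamma(shape α, rate β) prior on the exponential rate λ, the posterior after n observations with total T = Σxᵢ is Gamma(α+n, β+T).
Sum of observations T = 8.5 milliseconds; n = 10.
Posterior: Gamma(7.7+10, 18.4+8.5) = Gamma(17.7, 26.9).
Posterior α = 17.7.

17.7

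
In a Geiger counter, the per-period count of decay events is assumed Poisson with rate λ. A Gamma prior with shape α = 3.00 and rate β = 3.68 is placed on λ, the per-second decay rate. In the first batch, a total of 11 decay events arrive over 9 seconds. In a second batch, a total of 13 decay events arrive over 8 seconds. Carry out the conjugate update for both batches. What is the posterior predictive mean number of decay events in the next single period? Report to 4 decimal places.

With a Gamma(shape α, rate β) prior, the Poisson likelihood is conjugate: the posterior is Gamma(α + ΣXᵢ, β + n).
After batch 1: Gamma(α+S, β+n) = Gamma(3.00+11, 3.68+9) = Gamma(14.00, 12.68).
After batch 2: Gamma(α+S, β+n) = Gamma(14.00+13, 12.68+8) = Gamma(27.00, 20.68).
The predictive distribution for one future period is NegBinom with mean α/β = 1.3056.

1.3056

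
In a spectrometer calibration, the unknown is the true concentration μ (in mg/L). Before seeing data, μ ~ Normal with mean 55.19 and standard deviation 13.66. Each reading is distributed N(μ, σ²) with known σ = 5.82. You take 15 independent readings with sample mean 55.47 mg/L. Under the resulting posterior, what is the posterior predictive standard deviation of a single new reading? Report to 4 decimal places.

6.0086

For Normal data with known variance σ², a Normal(μ₀, σ₀²) prior on μ is conjugate. Posterior precision = 1/σ₀² + n/σ²; posterior mean is the precision-weighted average of μ₀ and x̄.
σ₀² = 13.66² = 186.5956, σ² = 5.82² = 33.8724; σ² + n·σ₀² = 33.8724 + 15·186.5956 = 2832.8064.
Posterior precision = 1/σ₀² + n/σ² = 1/186.5956 + 15/33.8724 = (σ² + n·σ₀²)/(σ₀²σ²) = 2832.8064/(186.5956·33.8724); posterior variance σₙ² = σ₀²σ²/(σ² + n·σ₀²) = 186.5956·33.8724/2832.8064 = 2.231159.
Predictive variance for one new observation = σₙ² + σ² = 186.5956·33.8724/2832.8064 + 33.8724 = σ²·(σ₀² + 2832.8064)/2832.8064 = 33.8724·3019.402/2832.8064 = 36.103559; SD = √(33.8724·3019.402/2832.8064) = 6.0086.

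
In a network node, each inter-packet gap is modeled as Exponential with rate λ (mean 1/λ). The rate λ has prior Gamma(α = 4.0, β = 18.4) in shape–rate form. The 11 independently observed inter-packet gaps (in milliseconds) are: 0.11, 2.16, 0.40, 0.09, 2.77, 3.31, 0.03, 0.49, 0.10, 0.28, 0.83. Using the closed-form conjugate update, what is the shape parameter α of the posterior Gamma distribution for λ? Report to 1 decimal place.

With a Gamma(shape α, rate β) prior on the exponential rate λ, the posterior after n observations with total T = Σxᵢ is Gamma(α+n, β+T).
Sum of observations T = 10.57 milliseconds; n = 11.
Posterior: Gamma(4.0+11, 18.4+10.57) = Gamma(15.0, 28.97).
Posterior α = 15.0.

15.0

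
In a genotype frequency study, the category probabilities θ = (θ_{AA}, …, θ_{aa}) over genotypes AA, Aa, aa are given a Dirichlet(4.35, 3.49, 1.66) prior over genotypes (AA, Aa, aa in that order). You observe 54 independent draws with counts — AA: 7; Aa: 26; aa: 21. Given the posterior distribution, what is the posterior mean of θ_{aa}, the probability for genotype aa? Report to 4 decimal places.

The Dirichlet prior is conjugate to the Multinomial likelihood: each posterior αⱼ = prior αⱼ + observed count nⱼ.
Posterior concentration: (11.35, 29.49, 22.66), total = 63.50.
E[θ_{aa}|data] = α_{aa}/Σα = 22.66/63.50 = 0.3569.

0.3569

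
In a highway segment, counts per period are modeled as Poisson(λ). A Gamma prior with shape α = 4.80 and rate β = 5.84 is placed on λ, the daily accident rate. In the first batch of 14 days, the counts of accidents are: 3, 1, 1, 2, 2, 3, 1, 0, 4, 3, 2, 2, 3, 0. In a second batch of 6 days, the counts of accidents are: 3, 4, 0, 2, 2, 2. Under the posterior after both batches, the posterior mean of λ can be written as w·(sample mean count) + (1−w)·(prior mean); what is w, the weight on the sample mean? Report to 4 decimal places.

With a Gamma(shape α, rate β) prior, the Poisson likelihood is conjugate: the posterior is Gamma(α + ΣXᵢ, β + n).
Total number of days: n = 14 + 6 = 20.
Posterior mean = (α₀+S)/(β₀+n) = [n/(β₀+n)]·(S/n) + [β₀/(β₀+n)]·(α₀/β₀), so only n and β₀ enter the weight.
Weight on data w = n/(β₀+n) = 20/(5.84+20) = 20/25.84 = 0.7740.

0.7740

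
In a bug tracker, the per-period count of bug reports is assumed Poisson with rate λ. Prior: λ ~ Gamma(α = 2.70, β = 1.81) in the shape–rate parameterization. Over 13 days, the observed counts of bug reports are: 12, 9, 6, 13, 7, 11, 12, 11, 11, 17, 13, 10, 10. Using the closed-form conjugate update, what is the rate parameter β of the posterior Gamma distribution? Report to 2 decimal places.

14.81

With a Gamma(shape α, rate β) prior, the Poisson likelihood is conjugate: the posterior is Gamma(α + ΣXᵢ, β + n).
Sum of counts S = 142 over n = 13 days.
Posterior: Gamma(α+S, β+n) = Gamma(2.70+142, 1.81+13) = Gamma(144.70, 14.81).
Posterior β = 14.81.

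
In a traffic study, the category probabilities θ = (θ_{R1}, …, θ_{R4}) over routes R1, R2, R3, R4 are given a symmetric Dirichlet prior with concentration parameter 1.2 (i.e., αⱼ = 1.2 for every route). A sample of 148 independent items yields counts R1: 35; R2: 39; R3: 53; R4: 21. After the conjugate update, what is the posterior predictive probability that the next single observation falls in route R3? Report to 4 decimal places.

0.3547

The Dirichlet prior is conjugate to the Multinomial likelihood: each posterior αⱼ = prior αⱼ + observed count nⱼ.
Posterior concentration: (36.2, 40.2, 54.2, 22.2), total = 152.8.
P(next = R3 | data) = α_{R3}/Σα = 0.3547.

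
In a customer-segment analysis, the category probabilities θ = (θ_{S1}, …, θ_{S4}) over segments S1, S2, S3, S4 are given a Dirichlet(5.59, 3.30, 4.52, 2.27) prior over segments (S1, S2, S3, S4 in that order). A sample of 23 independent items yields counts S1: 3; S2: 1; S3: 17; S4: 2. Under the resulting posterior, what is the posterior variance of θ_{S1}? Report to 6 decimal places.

The Dirichlet prior is conjugate to the Multinomial likelihood: each posterior αⱼ = prior αⱼ + observed count nⱼ.
Posterior concentration: (8.59, 4.30, 21.52, 4.27), total = 38.68.
Var[θ_j] = α_j(Σα−α_j)/((Σα)²(Σα+1)) = 8.59·30.09/(38.68²·39.68) = 0.004354.

0.004354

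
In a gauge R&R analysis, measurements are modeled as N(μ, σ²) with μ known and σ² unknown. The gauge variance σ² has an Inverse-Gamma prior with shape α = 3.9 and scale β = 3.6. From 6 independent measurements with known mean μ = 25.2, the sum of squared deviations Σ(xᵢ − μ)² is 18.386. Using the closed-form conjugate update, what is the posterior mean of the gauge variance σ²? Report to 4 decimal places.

2.1683

With known mean μ and an Inverse-Gamma(α, β) prior on σ², the Normal likelihood is conjugate: posterior is Inv-Gamma(α + n/2, β + Σ(xᵢ−μ)²/2).
Posterior: Inv-Gamma(3.9 + 6/2, 3.6 + 18.386/2) = Inv-Gamma(6.90, 12.7930).
E[σ²|data] = β/(α−1) = 12.7930/5.90 = 2.1683.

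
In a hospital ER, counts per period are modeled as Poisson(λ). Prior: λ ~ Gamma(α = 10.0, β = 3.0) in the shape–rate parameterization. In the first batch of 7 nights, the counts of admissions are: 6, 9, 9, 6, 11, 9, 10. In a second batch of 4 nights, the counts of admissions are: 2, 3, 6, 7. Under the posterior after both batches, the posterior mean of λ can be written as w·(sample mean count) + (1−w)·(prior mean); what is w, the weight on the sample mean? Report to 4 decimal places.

With a Gamma(shape α, rate β) prior, the Poisson likelihood is conjugate: the posterior is Gamma(α + ΣXᵢ, β + n).
Total number of nights: n = 7 + 4 = 11.
Posterior mean = (α₀+S)/(β₀+n) = [n/(β₀+n)]·(S/n) + [β₀/(β₀+n)]·(α₀/β₀), so only n and β₀ enter the weight.
Weight on data w = n/(β₀+n) = 11/(3.0+11) = 11/14.0 = 0.7857.

0.7857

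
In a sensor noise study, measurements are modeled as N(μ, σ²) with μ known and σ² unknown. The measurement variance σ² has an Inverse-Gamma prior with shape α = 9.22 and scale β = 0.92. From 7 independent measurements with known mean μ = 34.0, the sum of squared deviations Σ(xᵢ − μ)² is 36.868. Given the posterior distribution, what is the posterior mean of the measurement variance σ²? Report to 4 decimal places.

With known mean μ and an Inverse-Gamma(α, β) prior on σ², the Normal likelihood is conjugate: posterior is Inv-Gamma(α + n/2, β + Σ(xᵢ−μ)²/2).
Posterior: Inv-Gamma(9.22 + 7/2, 0.92 + 36.868/2) = Inv-Gamma(12.72, 19.3540).
E[σ²|data] = β/(α−1) = 19.3540/11.72 = 1.6514.

1.6514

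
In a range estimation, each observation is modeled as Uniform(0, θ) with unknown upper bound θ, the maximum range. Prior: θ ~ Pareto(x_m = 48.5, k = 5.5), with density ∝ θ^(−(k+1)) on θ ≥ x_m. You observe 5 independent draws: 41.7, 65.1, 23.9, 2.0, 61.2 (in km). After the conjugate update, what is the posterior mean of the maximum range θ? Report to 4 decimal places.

A Pareto(scale x_m, shape k) prior on the upper bound θ of Uniform(0, θ) is conjugate: posterior is Pareto(max(x_m, max xᵢ), k + n).
Sample maximum = 65.1; prior scale x_m = 48.5 → posterior scale = max = 65.1.
Posterior shape = 5.5 + 5 = 10.5.
E[θ|data] = k·x_m/(k−1) = 10.5·65.1/9.5 = 71.9526.

71.9526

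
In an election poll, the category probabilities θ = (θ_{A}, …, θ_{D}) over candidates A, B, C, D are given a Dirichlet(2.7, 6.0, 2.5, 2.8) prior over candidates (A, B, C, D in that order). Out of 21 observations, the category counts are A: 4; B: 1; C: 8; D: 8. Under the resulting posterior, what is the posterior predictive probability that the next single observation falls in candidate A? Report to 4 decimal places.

0.1914

The Dirichlet prior is conjugate to the Multinomial likelihood: each posterior αⱼ = prior αⱼ + observed count nⱼ.
Posterior concentration: (6.7, 7.0, 10.5, 10.8), total = 35.0.
P(next = A | data) = α_{A}/Σα = 0.1914.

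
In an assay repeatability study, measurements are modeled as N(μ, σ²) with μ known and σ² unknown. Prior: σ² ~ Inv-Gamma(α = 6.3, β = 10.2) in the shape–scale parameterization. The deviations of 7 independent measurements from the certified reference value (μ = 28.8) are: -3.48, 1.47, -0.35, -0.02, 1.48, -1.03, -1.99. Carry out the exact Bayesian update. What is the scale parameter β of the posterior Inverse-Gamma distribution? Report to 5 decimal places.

21.00280

With known mean μ and an Inverse-Gamma(α, β) prior on σ², the Normal likelihood is conjugate: posterior is Inv-Gamma(α + n/2, β + Σ(xᵢ−μ)²/2).
Σ(xᵢ−μ)² = (-3.48)² + (1.47)² + (-0.35)² + (-0.02)² + (1.48)² + (-1.03)² + (-1.99)² = 21.6056.
Posterior: Inv-Gamma(6.3 + 7/2, 10.2 + 21.6056/2) = Inv-Gamma(9.80, 21.00280).
Posterior β = 21.00280.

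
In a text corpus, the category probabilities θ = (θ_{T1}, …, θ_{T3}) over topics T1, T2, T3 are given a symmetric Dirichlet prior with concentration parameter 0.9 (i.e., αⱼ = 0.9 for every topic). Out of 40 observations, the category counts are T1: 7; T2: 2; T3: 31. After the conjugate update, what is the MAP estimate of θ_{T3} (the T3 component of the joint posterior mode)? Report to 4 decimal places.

0.7783

The Dirichlet prior is conjugate to the Multinomial likelihood: each posterior αⱼ = prior αⱼ + observed count nⱼ.
Posterior concentration: (7.9, 2.9, 31.9), total = 42.7.
Joint mode component: (α_{T3}−1)/(Σα−K) = 30.9/39.7 = 0.7783.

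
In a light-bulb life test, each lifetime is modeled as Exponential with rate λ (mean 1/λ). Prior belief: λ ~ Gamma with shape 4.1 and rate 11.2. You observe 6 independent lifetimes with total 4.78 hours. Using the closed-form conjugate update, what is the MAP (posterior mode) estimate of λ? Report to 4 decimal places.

With a Gamma(shape α, rate β) prior on the exponential rate λ, the posterior after n observations with total T = Σxᵢ is Gamma(α+n, β+T).
Posterior: Gamma(4.1+6, 11.2+4.78) = Gamma(10.1, 15.98).
Mode = (α−1)/β = 0.5695.

0.5695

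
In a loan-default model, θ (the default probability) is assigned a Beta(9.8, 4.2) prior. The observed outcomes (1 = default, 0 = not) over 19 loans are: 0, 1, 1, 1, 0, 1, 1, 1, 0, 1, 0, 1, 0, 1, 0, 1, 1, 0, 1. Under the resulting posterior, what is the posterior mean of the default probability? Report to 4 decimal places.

The Beta prior is conjugate to a Binomial/Bernoulli likelihood; the update adds successes to α and failures to β.
Posterior: Beta(α+k, β+n−k) = Beta(9.8+12, 4.2+7) = Beta(21.8, 11.2).
Posterior mean = α/(α+β) = 21.8/33.0 = 0.6606.

0.6606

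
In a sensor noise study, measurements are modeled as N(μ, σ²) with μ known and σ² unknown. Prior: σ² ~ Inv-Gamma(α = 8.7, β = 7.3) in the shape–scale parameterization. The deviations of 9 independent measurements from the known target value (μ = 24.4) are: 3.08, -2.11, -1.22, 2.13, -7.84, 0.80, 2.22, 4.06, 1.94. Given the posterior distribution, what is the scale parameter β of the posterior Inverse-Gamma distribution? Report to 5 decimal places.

60.92250

With known mean μ and an Inverse-Gamma(α, β) prior on σ², the Normal likelihood is conjugate: posterior is Inv-Gamma(α + n/2, β + Σ(xᵢ−μ)²/2).
Σ(xᵢ−μ)² = (3.08)² + (-2.11)² + (-1.22)² + (2.13)² + (-7.84)² + (0.80)² + (2.22)² + (4.06)² + (1.94)² = 107.2450.
Posterior: Inv-Gamma(8.7 + 9/2, 7.3 + 107.2450/2) = Inv-Gamma(13.20, 60.92250).
Posterior β = 60.92250.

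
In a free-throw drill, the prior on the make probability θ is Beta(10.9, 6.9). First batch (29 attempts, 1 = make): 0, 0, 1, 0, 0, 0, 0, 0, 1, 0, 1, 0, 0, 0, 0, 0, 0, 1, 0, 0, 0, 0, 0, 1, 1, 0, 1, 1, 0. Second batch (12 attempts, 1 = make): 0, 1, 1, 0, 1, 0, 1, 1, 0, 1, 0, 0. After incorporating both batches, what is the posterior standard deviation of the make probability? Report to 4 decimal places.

0.0639

The Beta prior is conjugate to a Binomial/Bernoulli likelihood; the update adds successes to α and failures to β.
After batch 1: Beta(10.9+8, 6.9+21) = Beta(18.9, 27.9).
After batch 2: Beta(18.9+6, 27.9+6) = Beta(24.9, 33.9).
Var = αβ/((α+β)²(α+β+1)) = 24.9·33.9/(58.8²·59.8) = 0.00408266; SD = √0.00408266 = 0.0639.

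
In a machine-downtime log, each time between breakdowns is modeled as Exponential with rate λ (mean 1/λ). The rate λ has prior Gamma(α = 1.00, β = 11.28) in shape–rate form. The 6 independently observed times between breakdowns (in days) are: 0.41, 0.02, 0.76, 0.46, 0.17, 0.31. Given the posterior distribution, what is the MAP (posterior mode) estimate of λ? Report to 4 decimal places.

With a Gamma(shape α, rate β) prior on the exponential rate λ, the posterior after n observations with total T = Σxᵢ is Gamma(α+n, β+T).
Sum of observations T = 2.13 days; n = 6.
Posterior: Gamma(1.00+6, 11.28+2.13) = Gamma(7.00, 13.41).
Mode = (α−1)/β = 0.4474.

0.4474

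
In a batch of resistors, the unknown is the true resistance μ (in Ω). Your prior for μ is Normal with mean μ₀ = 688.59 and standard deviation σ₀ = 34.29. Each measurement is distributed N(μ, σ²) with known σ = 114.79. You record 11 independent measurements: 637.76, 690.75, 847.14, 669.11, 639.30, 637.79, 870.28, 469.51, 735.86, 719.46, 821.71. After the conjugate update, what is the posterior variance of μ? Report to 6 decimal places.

593.371127

For Normal data with known variance σ², a Normal(μ₀, σ₀²) prior on μ is conjugate. Posterior precision = 1/σ₀² + n/σ²; posterior mean is the precision-weighted average of μ₀ and x̄.
σ₀² = 34.29² = 1175.8041, σ² = 114.79² = 13176.7441; σ² + n·σ₀² = 13176.7441 + 11·1175.8041 = 26110.5892.
Posterior precision = 1/σ₀² + n/σ² = 1/1175.8041 + 11/13176.7441 = (σ² + n·σ₀²)/(σ₀²σ²) = 26110.5892/(1175.8041·13176.7441); posterior variance σₙ² = σ₀²σ²/(σ² + n·σ₀²) = 1175.8041·13176.7441/26110.5892 = 593.371127.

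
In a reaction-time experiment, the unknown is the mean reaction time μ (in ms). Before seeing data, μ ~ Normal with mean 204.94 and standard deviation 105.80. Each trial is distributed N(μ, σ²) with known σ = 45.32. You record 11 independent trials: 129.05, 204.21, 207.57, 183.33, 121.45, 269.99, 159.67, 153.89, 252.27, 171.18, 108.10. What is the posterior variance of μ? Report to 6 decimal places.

183.654897

For Normal data with known variance σ², a Normal(μ₀, σ₀²) prior on μ is conjugate. Posterior precision = 1/σ₀² + n/σ²; posterior mean is the precision-weighted average of μ₀ and x̄.
σ₀² = 105.80² = 11193.64, σ² = 45.32² = 2053.9024; σ² + n·σ₀² = 2053.9024 + 11·11193.64 = 125183.9424.
Posterior precision = 1/σ₀² + n/σ² = 1/11193.64 + 11/2053.9024 = (σ² + n·σ₀²)/(σ₀²σ²) = 125183.9424/(11193.64·2053.9024); posterior variance σₙ² = σ₀²σ²/(σ² + n·σ₀²) = 11193.64·2053.9024/125183.9424 = 183.654897.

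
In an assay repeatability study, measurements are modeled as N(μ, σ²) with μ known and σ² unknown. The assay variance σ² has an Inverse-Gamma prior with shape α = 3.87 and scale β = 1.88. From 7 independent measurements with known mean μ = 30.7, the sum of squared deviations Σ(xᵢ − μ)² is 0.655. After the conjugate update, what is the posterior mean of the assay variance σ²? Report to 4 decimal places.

With known mean μ and an Inverse-Gamma(α, β) prior on σ², the Normal likelihood is conjugate: posterior is Inv-Gamma(α + n/2, β + Σ(xᵢ−μ)²/2).
Posterior: Inv-Gamma(3.87 + 7/2, 1.88 + 0.655/2) = Inv-Gamma(7.37, 2.2075).
E[σ²|data] = β/(α−1) = 2.2075/6.37 = 0.3465.

0.3465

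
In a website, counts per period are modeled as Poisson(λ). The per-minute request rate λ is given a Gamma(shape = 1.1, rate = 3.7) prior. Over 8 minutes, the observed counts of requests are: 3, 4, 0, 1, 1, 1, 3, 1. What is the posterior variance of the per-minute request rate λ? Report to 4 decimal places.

With a Gamma(shape α, rate β) prior, the Poisson likelihood is conjugate: the posterior is Gamma(α + ΣXᵢ, β + n).
Sum of counts S = 14 over n = 8 minutes.
Posterior: Gamma(α+S, β+n) = Gamma(1.1+14, 3.7+8) = Gamma(15.1, 11.7).
Var = α/β² = 15.1/11.7² = 0.1103.

0.1103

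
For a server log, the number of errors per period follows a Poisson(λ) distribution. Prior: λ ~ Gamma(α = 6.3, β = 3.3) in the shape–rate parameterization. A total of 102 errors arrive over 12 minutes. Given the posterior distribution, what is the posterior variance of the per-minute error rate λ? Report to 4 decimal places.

0.4626

With a Gamma(shape α, rate β) prior, the Poisson likelihood is conjugate: the posterior is Gamma(α + ΣXᵢ, β + n).
Posterior: Gamma(α+S, β+n) = Gamma(6.3+102, 3.3+12) = Gamma(108.3, 15.3).
Var = α/β² = 108.3/15.3² = 0.4626.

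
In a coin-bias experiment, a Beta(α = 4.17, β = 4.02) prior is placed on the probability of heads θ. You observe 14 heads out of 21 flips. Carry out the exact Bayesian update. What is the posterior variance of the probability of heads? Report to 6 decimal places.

0.007784

The Beta prior is conjugate to a Binomial/Bernoulli likelihood; the update adds successes to α and failures to β.
Posterior: Beta(α+k, β+n−k) = Beta(4.17+14, 4.02+7) = Beta(18.17, 11.02).
Var = αβ/((α+β)²(α+β+1)) = 18.17·11.02/(29.19²·30.19) = 0.007784.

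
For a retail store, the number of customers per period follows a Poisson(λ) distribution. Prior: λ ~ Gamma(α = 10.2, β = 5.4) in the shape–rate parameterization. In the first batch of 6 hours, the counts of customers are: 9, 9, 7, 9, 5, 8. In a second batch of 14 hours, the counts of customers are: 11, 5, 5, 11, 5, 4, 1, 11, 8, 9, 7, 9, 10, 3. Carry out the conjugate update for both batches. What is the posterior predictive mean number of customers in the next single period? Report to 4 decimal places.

6.1496

With a Gamma(shape α, rate β) prior, the Poisson likelihood is conjugate: the posterior is Gamma(α + ΣXᵢ, β + n).
Batch 1: sum of counts S = 47 over n = 6 hours.
After batch 1: Gamma(α+S, β+n) = Gamma(10.2+47, 5.4+6) = Gamma(57.2, 11.4).
Batch 2: sum of counts S = 99 over n = 14 hours.
After batch 2: Gamma(α+S, β+n) = Gamma(57.2+99, 11.4+14) = Gamma(156.2, 25.4).
The predictive distribution for one future period is NegBinom with mean α/β = 6.1496.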